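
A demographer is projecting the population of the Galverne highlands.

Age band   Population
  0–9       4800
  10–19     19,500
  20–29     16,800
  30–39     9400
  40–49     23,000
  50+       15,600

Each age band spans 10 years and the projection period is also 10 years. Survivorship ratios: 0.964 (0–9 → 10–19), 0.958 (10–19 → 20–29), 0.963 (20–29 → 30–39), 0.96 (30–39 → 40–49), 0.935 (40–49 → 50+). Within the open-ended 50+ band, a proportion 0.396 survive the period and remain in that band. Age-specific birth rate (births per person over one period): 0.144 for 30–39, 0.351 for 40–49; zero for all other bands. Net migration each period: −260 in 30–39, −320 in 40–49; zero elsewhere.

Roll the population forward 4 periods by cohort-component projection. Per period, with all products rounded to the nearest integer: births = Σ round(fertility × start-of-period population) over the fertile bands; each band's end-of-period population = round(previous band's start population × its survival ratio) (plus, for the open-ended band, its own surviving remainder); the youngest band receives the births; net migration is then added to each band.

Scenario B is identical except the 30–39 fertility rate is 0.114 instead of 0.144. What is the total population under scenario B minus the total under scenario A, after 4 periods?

(Groups numbered youngest = 1 to oldest = 6.)
Period 1.
Births: 9400 * 0.144 = 1354, 23000 * 0.351 = 8073 — total 9427
Group 2: 4800 * 0.964 = 4627
Group 3: 19500 * 0.958 = 18681
Group 4: 16800 * 0.963 = 16178
Group 5: 9400 * 0.96 = 9024
Group 6: 23000 * 0.935 + 15600 * 0.396 = 21505 + 6178 = 27683
Net migration: Group 4 − 260 → 15918; Group 5 − 320 → 8704
→ [9427, 4627, 18681, 15918, 8704, 27683]
Period 2.
Births: 15918 * 0.144 = 2292, 8704 * 0.351 = 3055 — total 5347
Group 2: 9427 * 0.964 = 9088
Group 3: 4627 * 0.958 = 4433
Group 4: 18681 * 0.963 = 17990
Group 5: 15918 * 0.96 = 15281
Group 6: 8704 * 0.935 + 27683 * 0.396 = 8138 + 10962 = 19100
Net migration: Group 4 − 260 → 17730; Group 5 − 320 → 14961
→ [5347, 9088, 4433, 17730, 14961, 19100]
Period 3.
Births: 17730 * 0.144 = 2553, 14961 * 0.351 = 5251 — total 7804
Group 2: 5347 * 0.964 = 5155
Group 3: 9088 * 0.958 = 8706
Group 4: 4433 * 0.963 = 4269
Group 5: 17730 * 0.96 = 17021
Group 6: 14961 * 0.935 + 19100 * 0.396 = 13989 + 7564 = 21553
Net migration: Group 4 − 260 → 4009; Group 5 − 320 → 16701
→ [7804, 5155, 8706, 4009, 16701, 21553]
Period 4.
Births: 4009 * 0.144 = 577, 16701 * 0.351 = 5862 — total 6439
Group 2: 7804 * 0.964 = 7523
Group 3: 5155 * 0.958 = 4938
Group 4: 8706 * 0.963 = 8384
Group 5: 4009 * 0.96 = 3849
Group 6: 16701 * 0.935 + 21553 * 0.396 = 15615 + 8535 = 24150
Net migration: Group 4 − 260 → 8124; Group 5 − 320 → 3529
→ [6439, 7523, 4938, 8124, 3529, 24150]
Scenario A total after 4 periods: 54703
Scenario B projection —
Period 1.
Births: 9400 * 0.114 = 1072, 23000 * 0.351 = 8073 — total 9145
Group 2: 4800 * 0.964 = 4627
Group 3: 19500 * 0.958 = 18681
Group 4: 16800 * 0.963 = 16178
Group 5: 9400 * 0.96 = 9024
Group 6: 23000 * 0.935 + 15600 * 0.396 = 21505 + 6178 = 27683
Net migration: Group 4 − 260 → 15918; Group 5 − 320 → 8704
→ [9145, 4627, 18681, 15918, 8704, 27683]
Period 2.
Births: 15918 * 0.114 = 1815, 8704 * 0.351 = 3055 — total 4870
Group 2: 9145 * 0.964 = 8816
Group 3: 4627 * 0.958 = 4433
Group 4: 18681 * 0.963 = 17990
Group 5: 15918 * 0.96 = 15281
Group 6: 8704 * 0.935 + 27683 * 0.396 = 8138 + 10962 = 19100
Net migration: Group 4 − 260 → 17730; Group 5 − 320 → 14961
→ [4870, 8816, 4433, 17730, 14961, 19100]
Period 3.
Births: 17730 * 0.114 = 2021, 14961 * 0.351 = 5251 — total 7272
Group 2: 4870 * 0.964 = 4695
Group 3: 8816 * 0.958 = 8446
Group 4: 4433 * 0.963 = 4269
Group 5: 17730 * 0.96 = 17021
Group 6: 14961 * 0.935 + 19100 * 0.396 = 13989 + 7564 = 21553
Net migration: Group 4 − 260 → 4009; Group 5 − 320 → 16701
→ [7272, 4695, 8446, 4009, 16701, 21553]
Period 4.
Births: 4009 * 0.114 = 457, 16701 * 0.351 = 5862 — total 6319
Group 2: 7272 * 0.964 = 7010
Group 3: 4695 * 0.958 = 4498
Group 4: 8446 * 0.963 = 8133
Group 5: 4009 * 0.96 = 3849
Group 6: 16701 * 0.935 + 21553 * 0.396 = 15615 + 8535 = 24150
Net migration: Group 4 − 260 → 7873; Group 5 − 320 → 3529
→ [6319, 7010, 4498, 7873, 3529, 24150]
Scenario B total after 4 periods: 53379
Difference B − A = 53379 − 54703 = -1324

-1324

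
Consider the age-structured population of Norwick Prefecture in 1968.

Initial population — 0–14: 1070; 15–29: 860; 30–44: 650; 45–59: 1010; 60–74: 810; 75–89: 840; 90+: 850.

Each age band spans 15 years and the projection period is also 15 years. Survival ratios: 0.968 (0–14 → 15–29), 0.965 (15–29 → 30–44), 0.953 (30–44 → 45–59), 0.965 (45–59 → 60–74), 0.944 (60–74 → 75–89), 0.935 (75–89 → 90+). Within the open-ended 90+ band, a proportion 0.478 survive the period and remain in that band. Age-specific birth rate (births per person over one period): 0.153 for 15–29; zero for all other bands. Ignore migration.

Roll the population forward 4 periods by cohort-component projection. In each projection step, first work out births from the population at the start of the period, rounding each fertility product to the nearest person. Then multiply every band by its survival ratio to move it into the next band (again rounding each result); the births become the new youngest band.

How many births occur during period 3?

Period 1:
Births: 860 × 0.153 = 132
15–29: 1070 × 0.968 = 1036
30–44: 860 × 0.965 = 830
45–59: 650 × 0.953 = 619
60–74: 1010 × 0.965 = 975
75–89: 810 × 0.944 = 765
90+: 840 × 0.935 + 850 × 0.478 = 785 + 406 = 1191
End of period: [132, 1036, 830, 619, 975, 765, 1191]
Period 2:
Births: 1036 × 0.153 = 159
15–29: 132 × 0.968 = 128
30–44: 1036 × 0.965 = 1000
45–59: 830 × 0.953 = 791
60–74: 619 × 0.965 = 597
75–89: 975 × 0.944 = 920
90+: 765 × 0.935 + 1191 × 0.478 = 715 + 569 = 1284
End of period: [159, 128, 1000, 791, 597, 920, 1284]
Period 3:
Births: 128 × 0.153 = 20
15–29: 159 × 0.968 = 154
30–44: 128 × 0.965 = 124
45–59: 1000 × 0.953 = 953
60–74: 791 × 0.965 = 763
75–89: 597 × 0.944 = 564
90+: 920 × 0.935 + 1284 × 0.478 = 860 + 614 = 1474
End of period: [20, 154, 124, 953, 763, 564, 1474]

20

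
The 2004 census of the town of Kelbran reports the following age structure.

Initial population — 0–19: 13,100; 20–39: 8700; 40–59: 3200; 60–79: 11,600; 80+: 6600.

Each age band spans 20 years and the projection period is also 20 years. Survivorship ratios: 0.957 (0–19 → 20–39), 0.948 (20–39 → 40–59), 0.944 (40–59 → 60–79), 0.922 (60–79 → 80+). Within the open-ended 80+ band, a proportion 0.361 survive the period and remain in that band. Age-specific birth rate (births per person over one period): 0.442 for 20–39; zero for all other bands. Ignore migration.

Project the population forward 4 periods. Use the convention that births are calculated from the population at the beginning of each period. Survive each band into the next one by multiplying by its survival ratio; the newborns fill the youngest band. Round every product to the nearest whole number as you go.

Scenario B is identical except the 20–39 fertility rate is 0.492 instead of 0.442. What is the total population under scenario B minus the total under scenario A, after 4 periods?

(Bands numbered youngest = 1 to oldest = 5.)
Period 1.
Births: 8700 * 0.442 = 3845
Band 2: 13100 * 0.957 = 12537
Band 3: 8700 * 0.948 = 8248
Band 4: 3200 * 0.944 = 3021
Band 5: 11600 * 0.922 + 6600 * 0.361 = 10695 + 2383 = 13078
Giving 3845 / 12537 / 8248 / 3021 / 13078.
Period 2.
Births: 12537 * 0.442 = 5541
Band 2: 3845 * 0.957 = 3680
Band 3: 12537 * 0.948 = 11885
Band 4: 8248 * 0.944 = 7786
Band 5: 3021 * 0.922 + 13078 * 0.361 = 2785 + 4721 = 7506
Giving 5541 / 3680 / 11885 / 7786 / 7506.
Period 3.
Births: 3680 * 0.442 = 1627
Band 2: 5541 * 0.957 = 5303
Band 3: 3680 * 0.948 = 3489
Band 4: 11885 * 0.944 = 11219
Band 5: 7786 * 0.922 + 7506 * 0.361 = 7179 + 2710 = 9889
Giving 1627 / 5303 / 3489 / 11219 / 9889.
Period 4.
Births: 5303 * 0.442 = 2344
Band 2: 1627 * 0.957 = 1557
Band 3: 5303 * 0.948 = 5027
Band 4: 3489 * 0.944 = 3294
Band 5: 11219 * 0.922 + 9889 * 0.361 = 10344 + 3570 = 13914
Giving 2344 / 1557 / 5027 / 3294 / 13914.
Scenario A total after 4 periods: 26136
Scenario B projection —
Period 1.
Births: 8700 * 0.492 = 4280
Band 2: 13100 * 0.957 = 12537
Band 3: 8700 * 0.948 = 8248
Band 4: 3200 * 0.944 = 3021
Band 5: 11600 * 0.922 + 6600 * 0.361 = 10695 + 2383 = 13078
Giving 4280 / 12537 / 8248 / 3021 / 13078.
Period 2.
Births: 12537 * 0.492 = 6168
Band 2: 4280 * 0.957 = 4096
Band 3: 12537 * 0.948 = 11885
Band 4: 8248 * 0.944 = 7786
Band 5: 3021 * 0.922 + 13078 * 0.361 = 2785 + 4721 = 7506
Giving 6168 / 4096 / 11885 / 7786 / 7506.
Period 3.
Births: 4096 * 0.492 = 2015
Band 2: 6168 * 0.957 = 5903
Band 3: 4096 * 0.948 = 3883
Band 4: 11885 * 0.944 = 11219
Band 5: 7786 * 0.922 + 7506 * 0.361 = 7179 + 2710 = 9889
Giving 2015 / 5903 / 3883 / 11219 / 9889.
Period 4.
Births: 5903 * 0.492 = 2904
Band 2: 2015 * 0.957 = 1928
Band 3: 5903 * 0.948 = 5596
Band 4: 3883 * 0.944 = 3666
Band 5: 11219 * 0.922 + 9889 * 0.361 = 10344 + 3570 = 13914
Giving 2904 / 1928 / 5596 / 3666 / 13914.
Scenario B total after 4 periods: 28008
Difference B − A = 28008 − 26136 = 1872

1872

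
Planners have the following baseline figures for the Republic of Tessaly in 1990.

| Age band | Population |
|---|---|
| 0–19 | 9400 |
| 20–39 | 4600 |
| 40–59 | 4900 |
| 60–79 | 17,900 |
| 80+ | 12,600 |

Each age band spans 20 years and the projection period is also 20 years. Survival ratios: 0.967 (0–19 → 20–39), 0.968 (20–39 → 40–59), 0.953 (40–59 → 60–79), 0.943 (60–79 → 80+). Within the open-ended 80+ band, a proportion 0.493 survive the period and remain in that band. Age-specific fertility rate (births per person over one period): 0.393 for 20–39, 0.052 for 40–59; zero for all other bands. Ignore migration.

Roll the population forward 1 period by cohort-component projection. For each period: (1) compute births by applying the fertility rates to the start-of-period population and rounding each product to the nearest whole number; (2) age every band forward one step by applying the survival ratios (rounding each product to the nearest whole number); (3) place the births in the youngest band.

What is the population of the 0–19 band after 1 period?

Period 1:
Births: 4600 × 0.393 = 1808 ; 4900 × 0.052 = 255 → total 2063
20–39: 9400 × 0.967 = 9090
40–59: 4600 × 0.968 = 4453
60–79: 4900 × 0.953 = 4670
80+: 17900 × 0.943 + 12600 × 0.493 = 16880 + 6212 = 23092
Giving 2063 / 9090 / 4453 / 4670 / 23092.

2063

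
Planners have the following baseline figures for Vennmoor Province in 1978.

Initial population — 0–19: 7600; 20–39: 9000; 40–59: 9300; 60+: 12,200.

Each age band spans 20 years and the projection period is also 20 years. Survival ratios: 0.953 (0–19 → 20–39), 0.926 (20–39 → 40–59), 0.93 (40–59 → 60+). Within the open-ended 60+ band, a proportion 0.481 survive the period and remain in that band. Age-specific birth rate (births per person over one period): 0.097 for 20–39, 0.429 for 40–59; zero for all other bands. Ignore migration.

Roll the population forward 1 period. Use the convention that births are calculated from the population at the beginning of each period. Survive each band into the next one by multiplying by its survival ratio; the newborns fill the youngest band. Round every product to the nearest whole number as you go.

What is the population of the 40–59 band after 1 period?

Let group 1 be 0–19 through group 4 = 60+.
[period 1]
Births: 9000 × 0.097 = 873  |  9300 × 0.429 = 3990 → total 4863
Group 2: 7600 × 0.953 = 7243
Group 3: 9000 × 0.926 = 8334
Group 4: 9300 × 0.93 + 12200 × 0.481 = 8649 + 5868 = 14517
Population now: 0–19=4863, 20–39=7243, 40–59=8334, 60+=14517

8334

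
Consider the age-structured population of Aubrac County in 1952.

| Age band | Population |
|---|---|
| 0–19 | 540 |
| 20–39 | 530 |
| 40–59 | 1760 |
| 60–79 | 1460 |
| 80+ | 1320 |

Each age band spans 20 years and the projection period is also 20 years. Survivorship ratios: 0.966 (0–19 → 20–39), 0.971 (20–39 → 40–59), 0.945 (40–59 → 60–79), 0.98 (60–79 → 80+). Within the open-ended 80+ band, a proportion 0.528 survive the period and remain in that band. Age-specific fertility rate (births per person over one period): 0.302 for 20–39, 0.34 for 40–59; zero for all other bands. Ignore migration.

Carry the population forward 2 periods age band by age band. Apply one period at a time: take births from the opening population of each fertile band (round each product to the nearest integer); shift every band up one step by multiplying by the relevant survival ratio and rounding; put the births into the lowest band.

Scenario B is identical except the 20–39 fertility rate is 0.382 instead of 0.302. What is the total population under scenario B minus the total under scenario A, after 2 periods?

82

After projecting period 1:
Births: 530 × 0.302 = 160  |  1760 × 0.34 = 598 ⇒ total 758
20–39: 540 × 0.966 = 522
40–59: 530 × 0.971 = 515
60–79: 1760 × 0.945 = 1663
80+: 1460 × 0.98 + 1320 × 0.528 = 1431 + 697 = 2128
End of period: [758, 522, 515, 1663, 2128]
After projecting period 2:
Births: 522 × 0.302 = 158  |  515 × 0.34 = 175 ⇒ total 333
20–39: 758 × 0.966 = 732
40–59: 522 × 0.971 = 507
60–79: 515 × 0.945 = 487
80+: 1663 × 0.98 + 2128 × 0.528 = 1630 + 1124 = 2754
End of period: [333, 732, 507, 487, 2754]
Scenario A total after 2 periods: 4813
Scenario B projection —
After projecting period 1:
Births: 530 × 0.382 = 202  |  1760 × 0.34 = 598 ⇒ total 800
20–39: 540 × 0.966 = 522
40–59: 530 × 0.971 = 515
60–79: 1760 × 0.945 = 1663
80+: 1460 × 0.98 + 1320 × 0.528 = 1431 + 697 = 2128
End of period: [800, 522, 515, 1663, 2128]
After projecting period 2:
Births: 522 × 0.382 = 199  |  515 × 0.34 = 175 ⇒ total 374
20–39: 800 × 0.966 = 773
40–59: 522 × 0.971 = 507
60–79: 515 × 0.945 = 487
80+: 1663 × 0.98 + 2128 × 0.528 = 1630 + 1124 = 2754
End of period: [374, 773, 507, 487, 2754]
Scenario B total after 2 periods: 4895
Difference B − A = 4895 − 4813 = 82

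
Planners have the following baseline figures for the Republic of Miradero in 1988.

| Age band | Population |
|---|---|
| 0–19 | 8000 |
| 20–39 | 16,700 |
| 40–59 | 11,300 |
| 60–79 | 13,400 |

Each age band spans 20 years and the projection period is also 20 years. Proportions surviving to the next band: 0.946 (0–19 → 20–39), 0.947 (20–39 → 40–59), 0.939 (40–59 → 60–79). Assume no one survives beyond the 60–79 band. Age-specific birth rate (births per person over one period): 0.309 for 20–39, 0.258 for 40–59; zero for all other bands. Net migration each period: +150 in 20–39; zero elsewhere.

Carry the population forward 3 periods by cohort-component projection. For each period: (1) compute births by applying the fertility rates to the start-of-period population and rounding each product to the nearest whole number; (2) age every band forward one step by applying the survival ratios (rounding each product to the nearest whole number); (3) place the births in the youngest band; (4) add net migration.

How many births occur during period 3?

4293

Numbering the bands 1..4 from youngest to oldest:
[period 1]
Births: 16700 * 0.309 = 5160, 11300 * 0.258 = 2915 — total 8075
Band 2: 8000 * 0.946 = 7568
Band 3: 16700 * 0.947 = 15815
Band 4: 11300 * 0.939 = 10611
Net migration: Band 2 + 150 → 7718
Population now: 0–19=8075, 20–39=7718, 40–59=15815, 60–79=10611
[period 2]
Births: 7718 * 0.309 = 2385, 15815 * 0.258 = 4080 — total 6465
Band 2: 8075 * 0.946 = 7639
Band 3: 7718 * 0.947 = 7309
Band 4: 15815 * 0.939 = 14850
Net migration: Band 2 + 150 → 7789
Population now: 0–19=6465, 20–39=7789, 40–59=7309, 60–79=14850
[period 3]
Births: 7789 * 0.309 = 2407, 7309 * 0.258 = 1886 — total 4293
Band 2: 6465 * 0.946 = 6116
Band 3: 7789 * 0.947 = 7376
Band 4: 7309 * 0.939 = 6863
Net migration: Band 2 + 150 → 6266
Population now: 0–19=4293, 20–39=6266, 40–59=7376, 60–79=6863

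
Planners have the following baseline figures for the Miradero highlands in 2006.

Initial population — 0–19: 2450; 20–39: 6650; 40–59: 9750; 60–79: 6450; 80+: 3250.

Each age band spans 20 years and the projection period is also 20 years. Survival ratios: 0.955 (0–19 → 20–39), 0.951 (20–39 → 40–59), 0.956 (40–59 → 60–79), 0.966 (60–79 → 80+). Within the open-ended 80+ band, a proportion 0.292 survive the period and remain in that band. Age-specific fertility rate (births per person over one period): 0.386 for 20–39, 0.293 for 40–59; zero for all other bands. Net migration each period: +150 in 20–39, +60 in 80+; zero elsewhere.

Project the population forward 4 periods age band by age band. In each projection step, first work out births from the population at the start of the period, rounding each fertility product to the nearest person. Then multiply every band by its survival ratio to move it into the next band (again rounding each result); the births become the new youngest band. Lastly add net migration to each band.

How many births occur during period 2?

2814

After projecting period 1:
Births: 6650 × 0.386 = 2567, 9750 × 0.293 = 2857 — total 5424
20–39: 2450 × 0.955 = 2340
40–59: 6650 × 0.951 = 6324
60–79: 9750 × 0.956 = 9321
80+: 6450 × 0.966 + 3250 × 0.292 = 6231 + 949 = 7180
Net migration: 20–39 + 150 → 2490; 80+ + 60 → 7240
→ [5424, 2490, 6324, 9321, 7240]
After projecting period 2:
Births: 2490 × 0.386 = 961, 6324 × 0.293 = 1853 — total 2814
20–39: 5424 × 0.955 = 5180
40–59: 2490 × 0.951 = 2368
60–79: 6324 × 0.956 = 6046
80+: 9321 × 0.966 + 7240 × 0.292 = 9004 + 2114 = 11118
Net migration: 20–39 + 150 → 5330; 80+ + 60 → 11178
→ [2814, 5330, 2368, 6046, 11178]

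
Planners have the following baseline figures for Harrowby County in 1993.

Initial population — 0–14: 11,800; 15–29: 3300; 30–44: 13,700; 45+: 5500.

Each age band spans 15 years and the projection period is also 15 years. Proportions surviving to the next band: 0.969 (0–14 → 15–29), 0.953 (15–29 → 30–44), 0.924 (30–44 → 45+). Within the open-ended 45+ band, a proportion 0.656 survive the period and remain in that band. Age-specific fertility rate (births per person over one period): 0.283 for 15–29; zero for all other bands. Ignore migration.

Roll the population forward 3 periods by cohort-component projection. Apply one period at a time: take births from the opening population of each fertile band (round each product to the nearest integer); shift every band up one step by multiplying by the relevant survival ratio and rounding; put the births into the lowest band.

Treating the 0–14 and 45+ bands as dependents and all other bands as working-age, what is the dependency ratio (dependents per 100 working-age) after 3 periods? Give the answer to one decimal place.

481.0

[period 1]
Births: 3300 × 0.283 = 934
15–29: 11800 × 0.969 = 11434
30–44: 3300 × 0.953 = 3145
45+: 13700 × 0.924 + 5500 × 0.656 = 12659 + 3608 = 16267
End of period: [934, 11434, 3145, 16267]
[period 2]
Births: 11434 × 0.283 = 3236
15–29: 934 × 0.969 = 905
30–44: 11434 × 0.953 = 10897
45+: 3145 × 0.924 + 16267 × 0.656 = 2906 + 10671 = 13577
End of period: [3236, 905, 10897, 13577]
[period 3]
Births: 905 × 0.283 = 256
15–29: 3236 × 0.969 = 3136
30–44: 905 × 0.953 = 862
45+: 10897 × 0.924 + 13577 × 0.656 = 10069 + 8907 = 18976
End of period: [256, 3136, 862, 18976]
Dependents (band 0–14 + band 45+) = 256 + 18976 = 19232; working-age = 3998; ratio = 19232/3998 × 100 = 481.0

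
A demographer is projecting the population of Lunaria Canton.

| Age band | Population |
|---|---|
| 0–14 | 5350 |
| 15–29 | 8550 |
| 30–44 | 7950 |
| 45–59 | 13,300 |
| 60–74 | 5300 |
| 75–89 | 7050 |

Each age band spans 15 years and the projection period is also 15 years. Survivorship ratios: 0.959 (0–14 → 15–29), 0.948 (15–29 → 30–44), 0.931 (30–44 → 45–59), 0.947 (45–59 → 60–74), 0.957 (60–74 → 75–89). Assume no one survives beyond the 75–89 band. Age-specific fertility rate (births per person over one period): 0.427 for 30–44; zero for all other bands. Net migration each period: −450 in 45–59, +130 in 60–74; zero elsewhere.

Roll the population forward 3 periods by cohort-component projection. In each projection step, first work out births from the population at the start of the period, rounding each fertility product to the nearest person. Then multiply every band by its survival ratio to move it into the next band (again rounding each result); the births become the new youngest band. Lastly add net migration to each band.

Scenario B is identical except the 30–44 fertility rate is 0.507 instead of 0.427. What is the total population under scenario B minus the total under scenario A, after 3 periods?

1589

— Period 1 —
Births: 7950 * 0.427 = 3395
15–29: 5350 * 0.959 = 5131
30–44: 8550 * 0.948 = 8105
45–59: 7950 * 0.931 = 7401
60–74: 13300 * 0.947 = 12595
75–89: 5300 * 0.957 = 5072
Net migration: 45–59 − 450 → 6951; 60–74 + 130 → 12725
End of period: [3395, 5131, 8105, 6951, 12725, 5072]
— Period 2 —
Births: 8105 * 0.427 = 3461
15–29: 3395 * 0.959 = 3256
30–44: 5131 * 0.948 = 4864
45–59: 8105 * 0.931 = 7546
60–74: 6951 * 0.947 = 6583
75–89: 12725 * 0.957 = 12178
Net migration: 45–59 − 450 → 7096; 60–74 + 130 → 6713
End of period: [3461, 3256, 4864, 7096, 6713, 12178]
— Period 3 —
Births: 4864 * 0.427 = 2077
15–29: 3461 * 0.959 = 3319
30–44: 3256 * 0.948 = 3087
45–59: 4864 * 0.931 = 4528
60–74: 7096 * 0.947 = 6720
75–89: 6713 * 0.957 = 6424
Net migration: 45–59 − 450 → 4078; 60–74 + 130 → 6850
End of period: [2077, 3319, 3087, 4078, 6850, 6424]
Scenario A total after 3 periods: 25835
Scenario B projection —
— Period 1 —
Births: 7950 * 0.507 = 4031
15–29: 5350 * 0.959 = 5131
30–44: 8550 * 0.948 = 8105
45–59: 7950 * 0.931 = 7401
60–74: 13300 * 0.947 = 12595
75–89: 5300 * 0.957 = 5072
Net migration: 45–59 − 450 → 6951; 60–74 + 130 → 12725
End of period: [4031, 5131, 8105, 6951, 12725, 5072]
— Period 2 —
Births: 8105 * 0.507 = 4109
15–29: 4031 * 0.959 = 3866
30–44: 5131 * 0.948 = 4864
45–59: 8105 * 0.931 = 7546
60–74: 6951 * 0.947 = 6583
75–89: 12725 * 0.957 = 12178
Net migration: 45–59 − 450 → 7096; 60–74 + 130 → 6713
End of period: [4109, 3866, 4864, 7096, 6713, 12178]
— Period 3 —
Births: 4864 * 0.507 = 2466
15–29: 4109 * 0.959 = 3941
30–44: 3866 * 0.948 = 3665
45–59: 4864 * 0.931 = 4528
60–74: 7096 * 0.947 = 6720
75–89: 6713 * 0.957 = 6424
Net migration: 45–59 − 450 → 4078; 60–74 + 130 → 6850
End of period: [2466, 3941, 3665, 4078, 6850, 6424]
Scenario B total after 3 periods: 27424
Difference B − A = 27424 − 25835 = 1589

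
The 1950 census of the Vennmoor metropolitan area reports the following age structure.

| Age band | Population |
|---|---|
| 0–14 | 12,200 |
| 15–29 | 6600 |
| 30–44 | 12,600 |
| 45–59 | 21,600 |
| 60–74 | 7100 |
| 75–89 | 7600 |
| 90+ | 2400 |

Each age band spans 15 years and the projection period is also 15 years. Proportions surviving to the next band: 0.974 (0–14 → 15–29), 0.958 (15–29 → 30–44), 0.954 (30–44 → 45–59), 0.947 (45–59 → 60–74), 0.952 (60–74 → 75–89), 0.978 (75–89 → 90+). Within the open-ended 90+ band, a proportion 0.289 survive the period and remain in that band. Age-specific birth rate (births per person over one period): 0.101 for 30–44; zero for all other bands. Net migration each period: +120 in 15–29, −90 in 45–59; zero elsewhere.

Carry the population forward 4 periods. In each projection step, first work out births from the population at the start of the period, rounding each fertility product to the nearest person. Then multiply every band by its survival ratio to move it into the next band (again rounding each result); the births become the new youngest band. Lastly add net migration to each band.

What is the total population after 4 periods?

35678

Period 1:
Births: 12600 * 0.101 = 1273
15–29: 12200 * 0.974 = 11883
30–44: 6600 * 0.958 = 6323
45–59: 12600 * 0.954 = 12020
60–74: 21600 * 0.947 = 20455
75–89: 7100 * 0.952 = 6759
90+: 7600 * 0.978 + 2400 * 0.289 = 7433 + 694 = 8127
Net migration: 15–29 + 120 → 12003; 45–59 − 90 → 11930
Population now: 0–14=1273, 15–29=12003, 30–44=6323, 45–59=11930, 60–74=20455, 75–89=6759, 90+=8127
Period 2:
Births: 6323 * 0.101 = 639
15–29: 1273 * 0.974 = 1240
30–44: 12003 * 0.958 = 11499
45–59: 6323 * 0.954 = 6032
60–74: 11930 * 0.947 = 11298
75–89: 20455 * 0.952 = 19473
90+: 6759 * 0.978 + 8127 * 0.289 = 6610 + 2349 = 8959
Net migration: 15–29 + 120 → 1360; 45–59 − 90 → 5942
Population now: 0–14=639, 15–29=1360, 30–44=11499, 45–59=5942, 60–74=11298, 75–89=19473, 90+=8959
Period 3:
Births: 11499 * 0.101 = 1161
15–29: 639 * 0.974 = 622
30–44: 1360 * 0.958 = 1303
45–59: 11499 * 0.954 = 10970
60–74: 5942 * 0.947 = 5627
75–89: 11298 * 0.952 = 10756
90+: 19473 * 0.978 + 8959 * 0.289 = 19045 + 2589 = 21634
Net migration: 15–29 + 120 → 742; 45–59 − 90 → 10880
Population now: 0–14=1161, 15–29=742, 30–44=1303, 45–59=10880, 60–74=5627, 75–89=10756, 90+=21634
Period 4:
Births: 1303 * 0.101 = 132
15–29: 1161 * 0.974 = 1131
30–44: 742 * 0.958 = 711
45–59: 1303 * 0.954 = 1243
60–74: 10880 * 0.947 = 10303
75–89: 5627 * 0.952 = 5357
90+: 10756 * 0.978 + 21634 * 0.289 = 10519 + 6252 = 16771
Net migration: 15–29 + 120 → 1251; 45–59 − 90 → 1153
Population now: 0–14=132, 15–29=1251, 30–44=711, 45–59=1153, 60–74=10303, 75–89=5357, 90+=16771
Total after period 4: 132 + 1251 + 711 + 1153 + 10303 + 5357 + 16771 = 35678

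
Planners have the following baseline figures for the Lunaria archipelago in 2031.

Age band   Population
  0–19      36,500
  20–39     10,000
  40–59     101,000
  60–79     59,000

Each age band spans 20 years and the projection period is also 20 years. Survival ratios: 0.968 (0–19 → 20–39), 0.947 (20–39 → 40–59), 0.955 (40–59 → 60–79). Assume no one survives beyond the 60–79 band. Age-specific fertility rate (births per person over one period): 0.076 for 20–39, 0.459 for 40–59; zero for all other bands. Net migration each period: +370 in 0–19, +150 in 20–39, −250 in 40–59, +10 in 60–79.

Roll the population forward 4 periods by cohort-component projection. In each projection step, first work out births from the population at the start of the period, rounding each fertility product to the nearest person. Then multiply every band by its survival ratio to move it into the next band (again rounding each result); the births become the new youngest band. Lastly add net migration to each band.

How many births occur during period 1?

(Groups numbered youngest = 1 to oldest = 4.)
After projecting period 1:
Births: 10000 × 0.076 = 760  |  101000 × 0.459 = 46359 → total 47119
Group 2: 36500 × 0.968 = 35332
Group 3: 10000 × 0.947 = 9470
Group 4: 101000 × 0.955 = 96455
Net migration: Group 1 + 370 → 47489; Group 2 + 150 → 35482; Group 3 − 250 → 9220; Group 4 + 10 → 96465
Giving 47489 / 35482 / 9220 / 96465.

47119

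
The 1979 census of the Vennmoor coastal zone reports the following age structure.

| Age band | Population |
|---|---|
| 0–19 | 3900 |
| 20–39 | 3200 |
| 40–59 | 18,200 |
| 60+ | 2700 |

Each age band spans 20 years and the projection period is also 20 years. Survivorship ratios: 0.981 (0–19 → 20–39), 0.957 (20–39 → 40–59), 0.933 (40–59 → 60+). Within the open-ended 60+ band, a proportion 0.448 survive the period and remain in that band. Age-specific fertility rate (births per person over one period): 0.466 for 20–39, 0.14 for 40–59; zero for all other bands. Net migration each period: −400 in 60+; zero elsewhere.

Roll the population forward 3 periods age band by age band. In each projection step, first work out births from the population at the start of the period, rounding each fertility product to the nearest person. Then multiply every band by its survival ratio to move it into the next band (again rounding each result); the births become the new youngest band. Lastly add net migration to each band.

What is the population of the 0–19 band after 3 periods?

2359

Period 1.
Births: 3200 * 0.466 = 1491 ; 18200 * 0.14 = 2548 — total 4039
20–39: 3900 * 0.981 = 3826
40–59: 3200 * 0.957 = 3062
60+: 18200 * 0.933 + 2700 * 0.448 = 16981 + 1210 = 18191
Net migration: 60+ − 400 → 17791
→ [4039, 3826, 3062, 17791]
Period 2.
Births: 3826 * 0.466 = 1783 ; 3062 * 0.14 = 429 — total 2212
20–39: 4039 * 0.981 = 3962
40–59: 3826 * 0.957 = 3661
60+: 3062 * 0.933 + 17791 * 0.448 = 2857 + 7970 = 10827
Net migration: 60+ − 400 → 10427
→ [2212, 3962, 3661, 10427]
Period 3.
Births: 3962 * 0.466 = 1846 ; 3661 * 0.14 = 513 — total 2359
20–39: 2212 * 0.981 = 2170
40–59: 3962 * 0.957 = 3792
60+: 3661 * 0.933 + 10427 * 0.448 = 3416 + 4671 = 8087
Net migration: 60+ − 400 → 7687
→ [2359, 2170, 3792, 7687]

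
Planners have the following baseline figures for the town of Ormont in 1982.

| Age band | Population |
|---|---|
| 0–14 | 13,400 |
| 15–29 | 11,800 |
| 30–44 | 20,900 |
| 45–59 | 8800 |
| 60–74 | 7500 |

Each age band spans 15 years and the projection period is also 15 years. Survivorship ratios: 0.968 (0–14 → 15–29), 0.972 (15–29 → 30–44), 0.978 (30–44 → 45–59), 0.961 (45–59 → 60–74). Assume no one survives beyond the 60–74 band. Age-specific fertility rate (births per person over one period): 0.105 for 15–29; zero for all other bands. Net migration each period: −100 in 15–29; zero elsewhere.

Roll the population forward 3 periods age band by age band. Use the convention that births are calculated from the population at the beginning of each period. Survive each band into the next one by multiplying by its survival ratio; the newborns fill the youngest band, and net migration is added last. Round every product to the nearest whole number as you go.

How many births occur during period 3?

115

Call the bands 1 to 5, youngest first.
[period 1]
Births: 11800 × 0.105 = 1239
Band 2: 13400 × 0.968 = 12971
Band 3: 11800 × 0.972 = 11470
Band 4: 20900 × 0.978 = 20440
Band 5: 8800 × 0.961 = 8457
Net migration: Band 2 − 100 → 12871
→ [1239, 12871, 11470, 20440, 8457]
[period 2]
Births: 12871 × 0.105 = 1351
Band 2: 1239 × 0.968 = 1199
Band 3: 12871 × 0.972 = 12511
Band 4: 11470 × 0.978 = 11218
Band 5: 20440 × 0.961 = 19643
Net migration: Band 2 − 100 → 1099
→ [1351, 1099, 12511, 11218, 19643]
[period 3]
Births: 1099 × 0.105 = 115
Band 2: 1351 × 0.968 = 1308
Band 3: 1099 × 0.972 = 1068
Band 4: 12511 × 0.978 = 12236
Band 5: 11218 × 0.961 = 10780
Net migration: Band 2 − 100 → 1208
→ [115, 1208, 1068, 12236, 10780]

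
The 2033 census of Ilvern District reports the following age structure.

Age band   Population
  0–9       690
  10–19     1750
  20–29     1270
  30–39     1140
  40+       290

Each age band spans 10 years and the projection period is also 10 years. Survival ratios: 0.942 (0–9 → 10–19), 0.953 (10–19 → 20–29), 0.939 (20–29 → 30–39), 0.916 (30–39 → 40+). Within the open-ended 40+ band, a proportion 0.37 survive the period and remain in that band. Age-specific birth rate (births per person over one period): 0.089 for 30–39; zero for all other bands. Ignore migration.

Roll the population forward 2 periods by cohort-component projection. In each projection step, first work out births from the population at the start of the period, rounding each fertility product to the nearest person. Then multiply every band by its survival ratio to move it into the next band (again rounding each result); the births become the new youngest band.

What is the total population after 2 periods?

3905

Period 1:
Births: 1140 × 0.089 = 101
10–19: 690 × 0.942 = 650
20–29: 1750 × 0.953 = 1668
30–39: 1270 × 0.939 = 1193
40+: 1140 × 0.916 + 290 × 0.37 = 1044 + 107 = 1151
End of period: [101, 650, 1668, 1193, 1151]
Period 2:
Births: 1193 × 0.089 = 106
10–19: 101 × 0.942 = 95
20–29: 650 × 0.953 = 619
30–39: 1668 × 0.939 = 1566
40+: 1193 × 0.916 + 1151 × 0.37 = 1093 + 426 = 1519
End of period: [106, 95, 619, 1566, 1519]
Total after period 2: 106 + 95 + 619 + 1566 + 1519 = 3905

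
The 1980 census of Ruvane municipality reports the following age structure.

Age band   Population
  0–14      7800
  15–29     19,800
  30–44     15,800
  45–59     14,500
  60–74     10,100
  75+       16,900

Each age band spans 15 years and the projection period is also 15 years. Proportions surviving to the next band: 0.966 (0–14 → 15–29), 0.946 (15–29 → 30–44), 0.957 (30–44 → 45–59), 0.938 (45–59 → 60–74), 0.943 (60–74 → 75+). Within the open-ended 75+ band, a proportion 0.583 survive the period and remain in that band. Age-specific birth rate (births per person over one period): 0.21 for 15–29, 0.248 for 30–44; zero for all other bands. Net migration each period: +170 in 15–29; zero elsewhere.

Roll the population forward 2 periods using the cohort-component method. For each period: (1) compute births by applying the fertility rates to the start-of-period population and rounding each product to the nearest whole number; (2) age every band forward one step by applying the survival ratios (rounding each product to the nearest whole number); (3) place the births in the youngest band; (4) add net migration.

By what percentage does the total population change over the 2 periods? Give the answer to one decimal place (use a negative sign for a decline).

-8.4

Let group 1 be 0–14 through group 6 = 75+.
— Period 1 —
Births: 19800 × 0.21 = 4158, 15800 × 0.248 = 3918 — total 8076
Group 2: 7800 × 0.966 = 7535
Group 3: 19800 × 0.946 = 18731
Group 4: 15800 × 0.957 = 15121
Group 5: 14500 × 0.938 = 13601
Group 6: 10100 × 0.943 + 16900 × 0.583 = 9524 + 9853 = 19377
Net migration: Group 2 + 170 → 7705
Giving 8076 / 7705 / 18731 / 15121 / 13601 / 19377.
— Period 2 —
Births: 7705 × 0.21 = 1618, 18731 × 0.248 = 4645 — total 6263
Group 2: 8076 × 0.966 = 7801
Group 3: 7705 × 0.946 = 7289
Group 4: 18731 × 0.957 = 17926
Group 5: 15121 × 0.938 = 14183
Group 6: 13601 × 0.943 + 19377 × 0.583 = 12826 + 11297 = 24123
Net migration: Group 2 + 170 → 7971
Giving 6263 / 7971 / 7289 / 17926 / 14183 / 24123.
Total: 84900 → 77755; change = -7145; percentage change = -8.4%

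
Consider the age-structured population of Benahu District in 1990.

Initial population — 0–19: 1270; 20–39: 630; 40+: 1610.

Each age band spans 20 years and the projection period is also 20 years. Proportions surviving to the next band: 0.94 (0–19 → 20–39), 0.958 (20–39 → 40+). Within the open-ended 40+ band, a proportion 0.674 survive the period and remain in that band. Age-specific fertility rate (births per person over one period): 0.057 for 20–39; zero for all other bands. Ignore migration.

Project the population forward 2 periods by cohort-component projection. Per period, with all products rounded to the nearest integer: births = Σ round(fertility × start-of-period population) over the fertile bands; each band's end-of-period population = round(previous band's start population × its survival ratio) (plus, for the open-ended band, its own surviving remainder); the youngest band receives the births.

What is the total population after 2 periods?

2384

— Period 1 —
Births: 630 × 0.057 = 36
20–39: 1270 × 0.94 = 1194
40+: 630 × 0.958 + 1610 × 0.674 = 604 + 1085 = 1689
Population now: 0–19=36, 20–39=1194, 40+=1689
— Period 2 —
Births: 1194 × 0.057 = 68
20–39: 36 × 0.94 = 34
40+: 1194 × 0.958 + 1689 × 0.674 = 1144 + 1138 = 2282
Population now: 0–19=68, 20–39=34, 40+=2282
Total after period 2: 68 + 34 + 2282 = 2384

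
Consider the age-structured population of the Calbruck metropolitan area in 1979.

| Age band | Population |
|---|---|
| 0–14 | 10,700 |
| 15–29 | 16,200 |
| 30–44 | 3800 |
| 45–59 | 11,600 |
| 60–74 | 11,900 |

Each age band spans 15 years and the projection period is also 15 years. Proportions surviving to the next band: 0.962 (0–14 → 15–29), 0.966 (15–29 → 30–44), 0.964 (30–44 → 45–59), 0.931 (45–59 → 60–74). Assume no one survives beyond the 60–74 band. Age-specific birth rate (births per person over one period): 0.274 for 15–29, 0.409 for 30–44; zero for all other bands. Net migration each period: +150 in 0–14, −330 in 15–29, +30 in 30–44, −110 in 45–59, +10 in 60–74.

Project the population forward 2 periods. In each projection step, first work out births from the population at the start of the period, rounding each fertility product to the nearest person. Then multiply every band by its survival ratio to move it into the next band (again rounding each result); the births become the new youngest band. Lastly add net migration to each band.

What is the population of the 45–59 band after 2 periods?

15005

Period 1:
Births: 16200 × 0.274 = 4439 ; 3800 × 0.409 = 1554 → 5993
15–29: 10700 × 0.962 = 10293
30–44: 16200 × 0.966 = 15649
45–59: 3800 × 0.964 = 3663
60–74: 11600 × 0.931 = 10800
Net migration: 0–14 + 150 → 6143; 15–29 − 330 → 9963; 30–44 + 30 → 15679; 45–59 − 110 → 3553; 60–74 + 10 → 10810
Giving 6143 / 9963 / 15679 / 3553 / 10810.
Period 2:
Births: 9963 × 0.274 = 2730 ; 15679 × 0.409 = 6413 → 9143
15–29: 6143 × 0.962 = 5910
30–44: 9963 × 0.966 = 9624
45–59: 15679 × 0.964 = 15115
60–74: 3553 × 0.931 = 3308
Net migration: 0–14 + 150 → 9293; 15–29 − 330 → 5580; 30–44 + 30 → 9654; 45–59 − 110 → 15005; 60–74 + 10 → 3318
Giving 9293 / 5580 / 9654 / 15005 / 3318.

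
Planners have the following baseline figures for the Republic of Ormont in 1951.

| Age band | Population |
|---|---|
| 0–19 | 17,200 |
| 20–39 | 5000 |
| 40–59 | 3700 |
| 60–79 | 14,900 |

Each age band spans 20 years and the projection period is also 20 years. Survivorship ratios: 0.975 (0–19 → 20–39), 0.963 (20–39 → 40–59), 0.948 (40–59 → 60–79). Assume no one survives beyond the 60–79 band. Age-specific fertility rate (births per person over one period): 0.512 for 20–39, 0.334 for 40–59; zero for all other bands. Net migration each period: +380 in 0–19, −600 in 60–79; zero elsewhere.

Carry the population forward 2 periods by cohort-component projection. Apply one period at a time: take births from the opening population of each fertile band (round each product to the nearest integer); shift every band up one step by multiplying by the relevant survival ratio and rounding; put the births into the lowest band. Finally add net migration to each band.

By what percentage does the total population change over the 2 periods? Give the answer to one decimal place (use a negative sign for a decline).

Let group 1 be 0–19 through group 4 = 60–79.
Period 1:
Births: 5000 × 0.512 = 2560  |  3700 × 0.334 = 1236 → total 3796
Group 2: 17200 × 0.975 = 16770
Group 3: 5000 × 0.963 = 4815
Group 4: 3700 × 0.948 = 3508
Net migration: Group 1 + 380 → 4176; Group 4 − 600 → 2908
Giving 4176 / 16770 / 4815 / 2908.
Period 2:
Births: 16770 × 0.512 = 8586  |  4815 × 0.334 = 1608 → total 10194
Group 2: 4176 × 0.975 = 4072
Group 3: 16770 × 0.963 = 16150
Group 4: 4815 × 0.948 = 4565
Net migration: Group 1 + 380 → 10574; Group 4 − 600 → 3965
Giving 10574 / 4072 / 16150 / 3965.
Total: 40800 → 34761; change = -6039; percentage change = -14.8%

-14.8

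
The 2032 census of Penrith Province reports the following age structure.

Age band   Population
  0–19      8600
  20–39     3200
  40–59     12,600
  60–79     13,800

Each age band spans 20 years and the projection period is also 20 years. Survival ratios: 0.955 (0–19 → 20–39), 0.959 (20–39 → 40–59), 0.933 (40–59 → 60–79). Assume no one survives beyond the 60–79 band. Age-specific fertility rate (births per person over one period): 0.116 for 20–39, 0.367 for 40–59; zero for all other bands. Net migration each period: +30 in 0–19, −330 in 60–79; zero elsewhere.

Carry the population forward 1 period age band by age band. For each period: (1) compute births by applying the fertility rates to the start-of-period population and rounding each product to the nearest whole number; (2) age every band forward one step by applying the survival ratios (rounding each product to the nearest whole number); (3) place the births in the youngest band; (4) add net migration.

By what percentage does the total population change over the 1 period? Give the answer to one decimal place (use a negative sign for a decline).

(Bands numbered youngest = 1 to oldest = 4.)
— Period 1 —
Births: 3200 × 0.116 = 371, 12600 × 0.367 = 4624 → 4995
Band 2: 8600 × 0.955 = 8213
Band 3: 3200 × 0.959 = 3069
Band 4: 12600 × 0.933 = 11756
Net migration: Band 1 + 30 → 5025; Band 4 − 330 → 11426
Population now: 0–19=5025, 20–39=8213, 40–59=3069, 60–79=11426
Total: 38200 → 27733; change = -10467; percentage change = -27.4%

-27.4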